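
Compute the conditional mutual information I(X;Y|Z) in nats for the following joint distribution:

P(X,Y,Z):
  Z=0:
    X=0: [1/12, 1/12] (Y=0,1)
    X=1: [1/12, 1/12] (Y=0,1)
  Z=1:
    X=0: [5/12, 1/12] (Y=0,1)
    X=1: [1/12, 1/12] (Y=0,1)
0.0341 nats

Conditional mutual information: I(X;Y|Z) = H(X|Z) + H(Y|Z) - H(X,Y|Z)

H(Z) = 0.6365
H(X,Z) = 1.2425 → H(X|Z) = 0.6059
H(Y,Z) = 1.2425 → H(Y|Z) = 0.6059
H(X,Y,Z) = 1.8143 → H(X,Y|Z) = 1.1778

I(X;Y|Z) = 0.6059 + 0.6059 - 1.1778 = 0.0341 nats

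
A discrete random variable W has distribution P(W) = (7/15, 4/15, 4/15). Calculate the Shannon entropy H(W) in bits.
1.5301 bits

Shannon entropy is H(X) = -Σ p(x) log p(x).

For P = (7/15, 4/15, 4/15):
H = -7/15 × log_2(7/15) -4/15 × log_2(4/15) -4/15 × log_2(4/15)
H = 1.5301 bits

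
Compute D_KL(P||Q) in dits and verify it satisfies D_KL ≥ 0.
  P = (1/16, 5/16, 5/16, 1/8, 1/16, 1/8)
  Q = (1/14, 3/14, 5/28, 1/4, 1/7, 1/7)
0.0562 dits

KL divergence satisfies the Gibbs inequality: D_KL(P||Q) ≥ 0 for all distributions P, Q.

D_KL(P||Q) = Σ p(x) log(p(x)/q(x))
Term by term:
  x=0: 1/16 × log_10[(1/16)/(1/14)] = -0.0036
  x=1: 5/16 × log_10[(5/16)/(3/14)] = 0.0512
  x=2: 5/16 × log_10[(5/16)/(5/28)] = 0.0759
  x=3: 1/8 × log_10[(1/8)/(1/4)] = -0.0376
  x=4: 1/16 × log_10[(1/16)/(1/7)] = -0.0224
  x=5: 1/8 × log_10[(1/8)/(1/7)] = -0.0072
D_KL(P||Q) = 0.0562 dits

D_KL(P||Q) = 0.0562 ≥ 0 ✓

This non-negativity is a fundamental property: relative entropy cannot be negative because it measures how different Q is from P.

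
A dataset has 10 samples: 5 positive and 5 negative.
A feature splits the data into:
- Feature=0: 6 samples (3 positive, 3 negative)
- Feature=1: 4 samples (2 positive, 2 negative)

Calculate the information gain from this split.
0.0000 bits

Information Gain = H(Y) - H(Y|Feature)

Before split:
P(positive) = 5/10 = 0.5000
H(Y) = 1.0000 bits

After split:
Feature=0: H = 1.0000 bits (weight = 6/10)
Feature=1: H = 1.0000 bits (weight = 4/10)
H(Y|Feature) = (6/10)×1.0000 + (4/10)×1.0000 = 1.0000 bits

Information Gain = 1.0000 - 1.0000 = 0.0000 bits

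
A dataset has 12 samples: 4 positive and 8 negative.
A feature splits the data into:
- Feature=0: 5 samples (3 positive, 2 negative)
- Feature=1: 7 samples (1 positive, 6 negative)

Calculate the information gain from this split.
0.1686 bits

Information Gain = H(Y) - H(Y|Feature)

Before split:
P(positive) = 4/12 = 0.3333
H(Y) = 0.9183 bits

After split:
Feature=0: H = 0.9710 bits (weight = 5/12)
Feature=1: H = 0.5917 bits (weight = 7/12)
H(Y|Feature) = (5/12)×0.9710 + (7/12)×0.5917 = 0.7497 bits

Information Gain = 0.9183 - 0.7497 = 0.1686 bits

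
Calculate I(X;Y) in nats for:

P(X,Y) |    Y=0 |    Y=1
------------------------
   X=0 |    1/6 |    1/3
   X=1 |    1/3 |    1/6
0.0566 nats

Mutual information: I(X;Y) = H(X) + H(Y) - H(X,Y)

Marginals:
P(X) = (1/2, 1/2), H(X) = 0.6931 nats
P(Y) = (1/2, 1/2), H(Y) = 0.6931 nats

Joint entropy: H(X,Y) = 1.3297 nats

I(X;Y) = 0.6931 + 0.6931 - 1.3297 = 0.0566 nats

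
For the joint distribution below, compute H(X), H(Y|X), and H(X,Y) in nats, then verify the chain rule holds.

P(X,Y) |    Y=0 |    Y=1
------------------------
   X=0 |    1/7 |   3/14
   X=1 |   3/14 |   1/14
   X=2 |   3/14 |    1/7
H(X,Y) = 1.7348, H(X) = 1.0934, H(Y|X) = 0.6414 (all in nats)

Chain rule: H(X,Y) = H(X) + H(Y|X)

Left side — joint entropy directly:
H(X,Y) = -Σ p(x,y) log p(x,y) = 1.7348 nats

Right side — compute H(Y|X) from the conditional distributions:
P(X) = (5/14, 2/7, 5/14), so H(X) = 1.0934 nats
H(Y|X) = Σ_x P(X=x) · H(Y|X=x):
  P(Y|X=0) = (2/5, 3/5), H(Y|X=0) = 0.6730, weight P(X=0) = 5/14
  P(Y|X=1) = (3/4, 1/4), H(Y|X=1) = 0.5623, weight P(X=1) = 2/7
  P(Y|X=2) = (3/5, 2/5), H(Y|X=2) = 0.6730, weight P(X=2) = 5/14
H(Y|X) = 0.6414 nats

H(X) + H(Y|X) = 1.0934 + 0.6414 = 1.7348 nats

Both sides equal 1.7348 nats. ✓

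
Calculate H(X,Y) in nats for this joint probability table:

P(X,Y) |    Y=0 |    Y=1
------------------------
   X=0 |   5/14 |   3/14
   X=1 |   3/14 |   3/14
1.3580 nats

Joint entropy is H(X,Y) = -Σ_{x,y} p(x,y) log p(x,y).

Summing over all non-zero entries:
H(X,Y) = -[5/14·log_e(5/14) + 3/14·log_e(3/14) + 3/14·log_e(3/14) + 3/14·log_e(3/14)]
H(X,Y) = 1.3580 nats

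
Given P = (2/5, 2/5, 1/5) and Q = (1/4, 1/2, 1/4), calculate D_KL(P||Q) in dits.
0.0235 dits

KL divergence: D_KL(P||Q) = Σ p(x) log(p(x)/q(x))

Computing term by term:
  x=0: 2/5 × log_10[(2/5)/(1/4)] = 2/5 × 0.2041 = 0.0816
  x=1: 2/5 × log_10[(2/5)/(1/2)] = 2/5 × -0.0969 = -0.0388
  x=2: 1/5 × log_10[(1/5)/(1/4)] = 1/5 × -0.0969 = -0.0194

D_KL(P||Q) = 0.0235 dits

Note: KL divergence is always non-negative and equals 0 iff P = Q.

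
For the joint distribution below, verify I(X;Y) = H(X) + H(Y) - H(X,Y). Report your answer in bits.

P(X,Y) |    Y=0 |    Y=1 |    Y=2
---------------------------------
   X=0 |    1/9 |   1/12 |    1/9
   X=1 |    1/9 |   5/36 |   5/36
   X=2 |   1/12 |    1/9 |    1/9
I(X;Y) = 0.0071 bits

Mutual information has multiple equivalent forms:
- I(X;Y) = H(X) - H(X|Y)
- I(X;Y) = H(Y) - H(Y|X)
- I(X;Y) = H(X) + H(Y) - H(X,Y)

Computing all quantities:
H(X) = 1.5752, H(Y) = 1.5816, H(X,Y) = 3.1497
H(X|Y) = 1.5681, H(Y|X) = 1.5745

Verification:
H(X) - H(X|Y) = 1.5752 - 1.5681 = 0.0071
H(Y) - H(Y|X) = 1.5816 - 1.5745 = 0.0071
H(X) + H(Y) - H(X,Y) = 1.5752 + 1.5816 - 3.1497 = 0.0071

All forms give I(X;Y) = 0.0071 bits. ✓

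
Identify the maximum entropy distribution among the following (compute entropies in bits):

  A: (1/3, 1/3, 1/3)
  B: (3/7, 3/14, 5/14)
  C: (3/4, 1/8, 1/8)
A

For a discrete distribution over n outcomes, entropy is maximized by the uniform distribution.

Computing entropies:
H(A) = 1.5850 bits
H(B) = 1.5306 bits
H(C) = 1.0613 bits

The uniform distribution (where all probabilities equal 1/3) achieves the maximum entropy of log_2(3) = 1.5850 bits.

Distribution A has the highest entropy.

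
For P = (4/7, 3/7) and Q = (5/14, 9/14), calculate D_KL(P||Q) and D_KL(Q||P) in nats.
D_KL(P||Q) = 0.0948, D_KL(Q||P) = 0.0928

KL divergence is not symmetric: D_KL(P||Q) ≠ D_KL(Q||P) in general.

D_KL(P||Q) = 0.0948 nats
D_KL(Q||P) = 0.0928 nats

No, they are not equal!

This asymmetry is why KL divergence is not a true distance metric.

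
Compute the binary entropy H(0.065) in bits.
0.3470 bits

The binary entropy function is:
H(p) = -p log(p) - (1-p) log(1-p)

H(0.065) = -0.065 × log_2(0.065) - 0.935 × log_2(0.935)
H(0.065) = 0.3470 bits

Note: Binary entropy is maximized at p=0.5 (H=1 bit) and minimized at p=0 or p=1 (H=0).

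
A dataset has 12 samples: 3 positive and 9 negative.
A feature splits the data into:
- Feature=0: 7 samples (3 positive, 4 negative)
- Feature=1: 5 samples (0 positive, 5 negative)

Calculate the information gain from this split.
0.2366 bits

Information Gain = H(Y) - H(Y|Feature)

Before split:
P(positive) = 3/12 = 0.2500
H(Y) = 0.8113 bits

After split:
Feature=0: H = 0.9852 bits (weight = 7/12)
Feature=1: H = 0.0000 bits (weight = 5/12)
H(Y|Feature) = (7/12)×0.9852 + (5/12)×0.0000 = 0.5747 bits

Information Gain = 0.8113 - 0.5747 = 0.2366 bits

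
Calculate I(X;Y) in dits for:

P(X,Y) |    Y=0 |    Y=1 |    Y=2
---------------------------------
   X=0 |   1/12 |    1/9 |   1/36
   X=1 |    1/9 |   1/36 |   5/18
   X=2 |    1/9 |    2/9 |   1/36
0.1020 dits

Mutual information: I(X;Y) = H(X) + H(Y) - H(X,Y)

Marginals:
P(X) = (2/9, 5/12, 13/36), H(X) = 0.4633 dits
P(Y) = (11/36, 13/36, 1/3), H(Y) = 0.4761 dits

Joint entropy: H(X,Y) = 0.8374 dits

I(X;Y) = 0.4633 + 0.4761 - 0.8374 = 0.1020 dits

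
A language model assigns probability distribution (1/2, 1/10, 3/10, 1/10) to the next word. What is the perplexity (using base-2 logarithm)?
3.2165

Perplexity is 2^H (or exp(H) for natural log).

First, H = -Σ p log p = 1.6855 bits
Perplexity = 2^1.6855 = 3.2165

Interpretation: The model's uncertainty is equivalent to choosing uniformly among 3.2 options.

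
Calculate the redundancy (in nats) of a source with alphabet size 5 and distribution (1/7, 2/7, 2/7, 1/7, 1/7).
0.0596 nats

Redundancy measures how far a source is from maximum entropy:
R = H_max - H(X)

Maximum entropy for 5 symbols: H_max = log_e(5) = 1.6094 nats
Actual entropy: H(X) = 1.5498 nats
Redundancy: R = 1.6094 - 1.5498 = 0.0596 nats

This redundancy represents potential for compression: the source could be compressed by 0.0596 nats per symbol.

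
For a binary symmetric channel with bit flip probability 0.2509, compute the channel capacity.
0.1873 bits

For a binary symmetric channel (BSC) with error probability p:
Capacity C = 1 - H(p) bits per symbol

where H(p) = -p log₂(p) - (1-p) log₂(1-p) is the binary entropy function.

H(0.2509) = 0.8127 bits
C = 1 - 0.8127 = 0.1873 bits per symbol

This means we can reliably transmit up to 0.1873 bits of information per channel use.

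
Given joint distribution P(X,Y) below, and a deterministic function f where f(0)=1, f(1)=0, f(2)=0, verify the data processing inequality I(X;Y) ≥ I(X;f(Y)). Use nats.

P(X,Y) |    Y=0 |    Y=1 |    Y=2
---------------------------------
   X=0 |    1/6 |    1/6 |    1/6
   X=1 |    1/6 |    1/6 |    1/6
I(X;Y) = 0.0000, I(X;f(Y)) = 0.0000, inequality holds: 0.0000 ≥ 0.0000

Data Processing Inequality: For any Markov chain X → Y → Z, we have I(X;Y) ≥ I(X;Z).

Here Z = f(Y) is a deterministic function of Y, forming X → Y → Z.

Original I(X;Y) = 0.0000 nats

After applying f:
P(X,Z) where Z=f(Y):
- P(X,Z=0) = P(X,Y=1) + P(X,Y=2)
- P(X,Z=1) = P(X,Y=0)

I(X;Z) = I(X;f(Y)) = 0.0000 nats

Verification: 0.0000 ≥ 0.0000 ✓

Information cannot be created by processing; the function f can only lose information about X.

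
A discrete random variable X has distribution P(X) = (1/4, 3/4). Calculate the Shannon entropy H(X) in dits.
0.2442 dits

Shannon entropy is H(X) = -Σ p(x) log p(x).

For P = (1/4, 3/4):
H = -1/4 × log_10(1/4) -3/4 × log_10(3/4)
H = 0.2442 dits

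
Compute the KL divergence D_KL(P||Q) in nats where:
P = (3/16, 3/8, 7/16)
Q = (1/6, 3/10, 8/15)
0.0191 nats

KL divergence: D_KL(P||Q) = Σ p(x) log(p(x)/q(x))

Computing term by term:
  x=0: 3/16 × log_e[(3/16)/(1/6)] = 3/16 × 0.1178 = 0.0221
  x=1: 3/8 × log_e[(3/8)/(3/10)] = 3/8 × 0.2231 = 0.0837
  x=2: 7/16 × log_e[(7/16)/(8/15)] = 7/16 × -0.1981 = -0.0867

D_KL(P||Q) = 0.0191 nats

Note: KL divergence is always non-negative and equals 0 iff P = Q.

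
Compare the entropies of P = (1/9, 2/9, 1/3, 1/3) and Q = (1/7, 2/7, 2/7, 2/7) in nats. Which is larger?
Q

Computing entropies in nats:
H(P) = 1.3108
H(Q) = 1.3518

Distribution Q has higher entropy.

Intuition: The distribution closer to uniform (more spread out) has higher entropy.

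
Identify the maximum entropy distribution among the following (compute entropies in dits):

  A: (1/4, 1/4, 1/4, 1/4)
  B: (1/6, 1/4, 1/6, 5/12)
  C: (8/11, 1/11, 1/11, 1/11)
A

For a discrete distribution over n outcomes, entropy is maximized by the uniform distribution.

Computing entropies:
H(A) = 0.6021 dits
H(B) = 0.5683 dits
H(C) = 0.3846 dits

The uniform distribution (where all probabilities equal 1/4) achieves the maximum entropy of log_10(4) = 0.6021 dits.

Distribution A has the highest entropy.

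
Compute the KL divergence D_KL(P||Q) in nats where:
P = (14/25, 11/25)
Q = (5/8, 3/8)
0.0088 nats

KL divergence: D_KL(P||Q) = Σ p(x) log(p(x)/q(x))

Computing term by term:
  x=0: 14/25 × log_e[(14/25)/(5/8)] = 14/25 × -0.1098 = -0.0615
  x=1: 11/25 × log_e[(11/25)/(3/8)] = 11/25 × 0.1598 = 0.0703

D_KL(P||Q) = 0.0088 nats

Note: KL divergence is always non-negative and equals 0 iff P = Q.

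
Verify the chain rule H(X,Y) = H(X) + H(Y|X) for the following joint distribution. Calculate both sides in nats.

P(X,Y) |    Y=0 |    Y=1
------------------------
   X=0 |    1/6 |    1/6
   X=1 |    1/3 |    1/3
H(X,Y) = 1.3297, H(X) = 0.6365, H(Y|X) = 0.6931 (all in nats)

Chain rule: H(X,Y) = H(X) + H(Y|X)

Left side — joint entropy directly:
H(X,Y) = -Σ p(x,y) log p(x,y) = 1.3297 nats

Right side — compute H(Y|X) from the conditional distributions:
P(X) = (1/3, 2/3), so H(X) = 0.6365 nats
H(Y|X) = Σ_x P(X=x) · H(Y|X=x):
  P(Y|X=0) = (1/2, 1/2), H(Y|X=0) = 0.6931, weight P(X=0) = 1/3
  P(Y|X=1) = (1/2, 1/2), H(Y|X=1) = 0.6931, weight P(X=1) = 2/3
H(Y|X) = 0.6931 nats

H(X) + H(Y|X) = 0.6365 + 0.6931 = 1.3297 nats

Both sides equal 1.3297 nats. ✓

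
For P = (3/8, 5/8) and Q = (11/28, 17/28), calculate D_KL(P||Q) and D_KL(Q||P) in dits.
D_KL(P||Q) = 0.0003, D_KL(Q||P) = 0.0003

KL divergence is not symmetric: D_KL(P||Q) ≠ D_KL(Q||P) in general.

D_KL(P||Q) = 0.0003 dits
D_KL(Q||P) = 0.0003 dits

In this case they happen to be equal (to 4 decimal places).

This asymmetry is why KL divergence is not a true distance metric.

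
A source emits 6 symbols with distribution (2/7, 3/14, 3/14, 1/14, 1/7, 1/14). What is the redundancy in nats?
0.1186 nats

Redundancy measures how far a source is from maximum entropy:
R = H_max - H(X)

Maximum entropy for 6 symbols: H_max = log_e(6) = 1.7918 nats
Actual entropy: H(X) = 1.6731 nats
Redundancy: R = 1.7918 - 1.6731 = 0.1186 nats

This redundancy represents potential for compression: the source could be compressed by 0.1186 nats per symbol.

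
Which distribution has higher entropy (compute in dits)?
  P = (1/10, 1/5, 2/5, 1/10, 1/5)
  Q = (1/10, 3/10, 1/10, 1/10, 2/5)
P

Computing entropies in dits:
H(P) = 0.6388
H(Q) = 0.6160

Distribution P has higher entropy.

Intuition: The distribution closer to uniform (more spread out) has higher entropy.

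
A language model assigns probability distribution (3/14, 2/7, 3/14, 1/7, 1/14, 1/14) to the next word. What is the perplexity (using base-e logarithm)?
5.3288

Perplexity is e^H (or exp(H) for natural log).

First, H = -Σ p log p = 1.6731 nats
Perplexity = e^1.6731 = 5.3288

Interpretation: The model's uncertainty is equivalent to choosing uniformly among 5.3 options.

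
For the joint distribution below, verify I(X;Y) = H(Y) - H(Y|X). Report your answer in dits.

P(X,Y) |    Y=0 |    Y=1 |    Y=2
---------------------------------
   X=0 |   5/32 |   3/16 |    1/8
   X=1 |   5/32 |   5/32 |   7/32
I(X;Y) = 0.0054 dits

Mutual information has multiple equivalent forms:
- I(X;Y) = H(X) - H(X|Y)
- I(X;Y) = H(Y) - H(Y|X)
- I(X;Y) = H(X) + H(Y) - H(X,Y)

Computing all quantities:
H(X) = 0.3002, H(Y) = 0.4767, H(X,Y) = 0.7715
H(X|Y) = 0.2948, H(Y|X) = 0.4713

Verification:
H(X) - H(X|Y) = 0.3002 - 0.2948 = 0.0054
H(Y) - H(Y|X) = 0.4767 - 0.4713 = 0.0054
H(X) + H(Y) - H(X,Y) = 0.3002 + 0.4767 - 0.7715 = 0.0054

All forms give I(X;Y) = 0.0054 dits. ✓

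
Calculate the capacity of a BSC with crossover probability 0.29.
0.1313 bits

For a binary symmetric channel (BSC) with error probability p:
Capacity C = 1 - H(p) bits per symbol

where H(p) = -p log₂(p) - (1-p) log₂(1-p) is the binary entropy function.

H(0.29) = 0.8687 bits
C = 1 - 0.8687 = 0.1313 bits per symbol

This means we can reliably transmit up to 0.1313 bits of information per channel use.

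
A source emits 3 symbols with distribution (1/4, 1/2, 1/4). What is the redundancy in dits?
0.0256 dits

Redundancy measures how far a source is from maximum entropy:
R = H_max - H(X)

Maximum entropy for 3 symbols: H_max = log_10(3) = 0.4771 dits
Actual entropy: H(X) = 0.4515 dits
Redundancy: R = 0.4771 - 0.4515 = 0.0256 dits

This redundancy represents potential for compression: the source could be compressed by 0.0256 dits per symbol.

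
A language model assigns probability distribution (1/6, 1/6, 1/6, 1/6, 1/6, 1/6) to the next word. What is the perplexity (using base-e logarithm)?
6.0000

Perplexity is e^H (or exp(H) for natural log).

First, H = -Σ p log p = 1.7918 nats
Perplexity = e^1.7918 = 6.0000

Interpretation: The model's uncertainty is equivalent to choosing uniformly among 6.0 options.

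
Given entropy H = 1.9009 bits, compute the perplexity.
3.7345

Perplexity is 2^H (or exp(H) for natural log).

H = 1.9009 bits
Perplexity = 2^1.9009 = 3.7345

Interpretation: The model's uncertainty is equivalent to choosing uniformly among 3.7 options.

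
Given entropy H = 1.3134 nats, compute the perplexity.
3.7188

Perplexity is e^H (or exp(H) for natural log).

H = 1.3134 nats
Perplexity = e^1.3134 = 3.7188

Interpretation: The model's uncertainty is equivalent to choosing uniformly among 3.7 options.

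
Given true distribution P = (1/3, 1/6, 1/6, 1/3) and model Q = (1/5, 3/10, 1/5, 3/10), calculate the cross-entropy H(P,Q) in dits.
0.6109 dits

Cross-entropy: H(P,Q) = -Σ p(x) log q(x)

Alternatively: H(P,Q) = H(P) + D_KL(P||Q)
H(P) = 0.5775 dits
D_KL(P||Q) = 0.0335 dits

H(P,Q) = 0.5775 + 0.0335 = 0.6109 dits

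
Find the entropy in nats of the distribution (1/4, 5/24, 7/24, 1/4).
1.3793 nats

Shannon entropy is H(X) = -Σ p(x) log p(x).

For P = (1/4, 5/24, 7/24, 1/4):
H = -1/4 × log_e(1/4) -5/24 × log_e(5/24) -7/24 × log_e(7/24) -1/4 × log_e(1/4)
H = 1.3793 nats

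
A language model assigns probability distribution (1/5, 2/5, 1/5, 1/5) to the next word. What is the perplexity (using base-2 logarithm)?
3.7893

Perplexity is 2^H (or exp(H) for natural log).

First, H = -Σ p log p = 1.9219 bits
Perplexity = 2^1.9219 = 3.7893

Interpretation: The model's uncertainty is equivalent to choosing uniformly among 3.8 options.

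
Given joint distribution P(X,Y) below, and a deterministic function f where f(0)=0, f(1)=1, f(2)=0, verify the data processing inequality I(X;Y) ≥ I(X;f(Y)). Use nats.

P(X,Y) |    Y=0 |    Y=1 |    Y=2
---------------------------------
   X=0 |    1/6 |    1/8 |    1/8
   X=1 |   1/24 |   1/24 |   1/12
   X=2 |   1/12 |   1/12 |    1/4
I(X;Y) = 0.0406, I(X;f(Y)) = 0.0056, inequality holds: 0.0406 ≥ 0.0056

Data Processing Inequality: For any Markov chain X → Y → Z, we have I(X;Y) ≥ I(X;Z).

Here Z = f(Y) is a deterministic function of Y, forming X → Y → Z.

Original I(X;Y) = 0.0406 nats

After applying f:
P(X,Z) where Z=f(Y):
- P(X,Z=0) = P(X,Y=0) + P(X,Y=2)
- P(X,Z=1) = P(X,Y=1)

I(X;Z) = I(X;f(Y)) = 0.0056 nats

Verification: 0.0406 ≥ 0.0056 ✓

Information cannot be created by processing; the function f can only lose information about X.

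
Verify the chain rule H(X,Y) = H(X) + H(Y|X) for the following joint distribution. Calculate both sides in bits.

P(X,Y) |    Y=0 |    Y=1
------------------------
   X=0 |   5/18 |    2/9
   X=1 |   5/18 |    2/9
H(X,Y) = 1.9911, H(X) = 1.0000, H(Y|X) = 0.9911 (all in bits)

Chain rule: H(X,Y) = H(X) + H(Y|X)

Left side — joint entropy directly:
H(X,Y) = -Σ p(x,y) log p(x,y) = 1.9911 bits

Right side — compute H(Y|X) from the conditional distributions:
P(X) = (1/2, 1/2), so H(X) = 1.0000 bits
H(Y|X) = Σ_x P(X=x) · H(Y|X=x):
  P(Y|X=0) = (5/9, 4/9), H(Y|X=0) = 0.9911, weight P(X=0) = 1/2
  P(Y|X=1) = (5/9, 4/9), H(Y|X=1) = 0.9911, weight P(X=1) = 1/2
H(Y|X) = 0.9911 bits

H(X) + H(Y|X) = 1.0000 + 0.9911 = 1.9911 bits

Both sides equal 1.9911 bits. ✓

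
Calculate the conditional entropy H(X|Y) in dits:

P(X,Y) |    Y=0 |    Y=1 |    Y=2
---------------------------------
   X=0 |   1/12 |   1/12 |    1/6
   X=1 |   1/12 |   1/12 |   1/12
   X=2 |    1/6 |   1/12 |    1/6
0.4607 dits

Using the chain rule: H(X|Y) = H(X,Y) - H(Y)

First, compute H(X,Y) = 0.9287 dits

Marginal P(Y) = (1/3, 1/4, 5/12)
H(Y) = 0.4680 dits

H(X|Y) = H(X,Y) - H(Y) = 0.9287 - 0.4680 = 0.4607 dits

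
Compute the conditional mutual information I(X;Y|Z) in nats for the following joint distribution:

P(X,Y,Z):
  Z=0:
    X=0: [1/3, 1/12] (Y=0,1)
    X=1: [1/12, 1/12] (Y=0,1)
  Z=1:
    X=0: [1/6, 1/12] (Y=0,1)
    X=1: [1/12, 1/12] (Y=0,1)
0.0307 nats

Conditional mutual information: I(X;Y|Z) = H(X|Z) + H(Y|Z) - H(X,Y|Z)

H(Z) = 0.6792
H(X,Z) = 1.3086 → H(X|Z) = 0.6294
H(Y,Z) = 1.3086 → H(Y|Z) = 0.6294
H(X,Y,Z) = 1.9073 → H(X,Y|Z) = 1.2281

I(X;Y|Z) = 0.6294 + 0.6294 - 1.2281 = 0.0307 nats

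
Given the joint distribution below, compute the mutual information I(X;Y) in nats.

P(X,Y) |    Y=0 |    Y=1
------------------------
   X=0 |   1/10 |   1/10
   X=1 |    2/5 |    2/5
0.0000 nats

Mutual information: I(X;Y) = H(X) + H(Y) - H(X,Y)

Marginals:
P(X) = (1/5, 4/5), H(X) = 0.5004 nats
P(Y) = (1/2, 1/2), H(Y) = 0.6931 nats

Joint entropy: H(X,Y) = 1.1935 nats

I(X;Y) = 0.5004 + 0.6931 - 1.1935 = 0.0000 nats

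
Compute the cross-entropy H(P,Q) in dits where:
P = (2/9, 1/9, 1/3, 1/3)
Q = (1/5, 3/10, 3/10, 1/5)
0.6207 dits

Cross-entropy: H(P,Q) = -Σ p(x) log q(x)

Alternatively: H(P,Q) = H(P) + D_KL(P||Q)
H(P) = 0.5693 dits
D_KL(P||Q) = 0.0514 dits

H(P,Q) = 0.5693 + 0.0514 = 0.6207 dits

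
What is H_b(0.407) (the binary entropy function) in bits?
0.9749 bits

The binary entropy function is:
H(p) = -p log(p) - (1-p) log(1-p)

H(0.407) = -0.407 × log_2(0.407) - 0.593 × log_2(0.593)
H(0.407) = 0.9749 bits

Note: Binary entropy is maximized at p=0.5 (H=1 bit) and minimized at p=0 or p=1 (H=0).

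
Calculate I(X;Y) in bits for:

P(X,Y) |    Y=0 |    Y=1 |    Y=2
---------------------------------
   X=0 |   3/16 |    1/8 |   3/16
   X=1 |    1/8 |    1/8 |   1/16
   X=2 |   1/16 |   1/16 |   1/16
0.0260 bits

Mutual information: I(X;Y) = H(X) + H(Y) - H(X,Y)

Marginals:
P(X) = (1/2, 5/16, 3/16), H(X) = 1.4772 bits
P(Y) = (3/8, 5/16, 5/16), H(Y) = 1.5794 bits

Joint entropy: H(X,Y) = 3.0306 bits

I(X;Y) = 1.4772 + 1.5794 - 3.0306 = 0.0260 bits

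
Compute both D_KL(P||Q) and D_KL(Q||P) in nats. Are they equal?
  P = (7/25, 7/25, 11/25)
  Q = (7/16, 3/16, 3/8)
D_KL(P||Q) = 0.0577, D_KL(Q||P) = 0.0601

KL divergence is not symmetric: D_KL(P||Q) ≠ D_KL(Q||P) in general.

D_KL(P||Q) = 0.0577 nats
D_KL(Q||P) = 0.0601 nats

No, they are not equal!

This asymmetry is why KL divergence is not a true distance metric.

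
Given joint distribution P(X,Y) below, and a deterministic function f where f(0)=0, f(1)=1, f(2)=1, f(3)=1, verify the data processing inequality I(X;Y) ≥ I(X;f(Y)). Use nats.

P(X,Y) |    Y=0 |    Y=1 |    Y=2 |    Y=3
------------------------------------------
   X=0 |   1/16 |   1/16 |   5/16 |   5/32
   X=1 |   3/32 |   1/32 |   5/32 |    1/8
I(X;Y) = 0.0191, I(X;f(Y)) = 0.0141, inequality holds: 0.0191 ≥ 0.0141

Data Processing Inequality: For any Markov chain X → Y → Z, we have I(X;Y) ≥ I(X;Z).

Here Z = f(Y) is a deterministic function of Y, forming X → Y → Z.

Original I(X;Y) = 0.0191 nats

After applying f:
P(X,Z) where Z=f(Y):
- P(X,Z=0) = P(X,Y=0)
- P(X,Z=1) = P(X,Y=1) + P(X,Y=2) + P(X,Y=3)

I(X;Z) = I(X;f(Y)) = 0.0141 nats

Verification: 0.0191 ≥ 0.0141 ✓

Information cannot be created by processing; the function f can only lose information about X.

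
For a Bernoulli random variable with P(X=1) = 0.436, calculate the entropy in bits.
0.9881 bits

The binary entropy function is:
H(p) = -p log(p) - (1-p) log(1-p)

H(0.436) = -0.436 × log_2(0.436) - 0.564 × log_2(0.564)
H(0.436) = 0.9881 bits

Note: Binary entropy is maximized at p=0.5 (H=1 bit) and minimized at p=0 or p=1 (H=0).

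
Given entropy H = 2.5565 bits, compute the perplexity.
5.8828

Perplexity is 2^H (or exp(H) for natural log).

H = 2.5565 bits
Perplexity = 2^2.5565 = 5.8828

Interpretation: The model's uncertainty is equivalent to choosing uniformly among 5.9 options.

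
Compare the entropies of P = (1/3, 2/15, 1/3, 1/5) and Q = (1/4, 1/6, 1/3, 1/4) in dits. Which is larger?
Q

Computing entropies in dits:
H(P) = 0.5745
H(Q) = 0.5898

Distribution Q has higher entropy.

Intuition: The distribution closer to uniform (more spread out) has higher entropy.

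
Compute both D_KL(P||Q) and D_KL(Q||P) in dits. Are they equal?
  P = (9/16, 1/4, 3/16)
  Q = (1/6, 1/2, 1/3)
D_KL(P||Q) = 0.1750, D_KL(Q||P) = 0.1458

KL divergence is not symmetric: D_KL(P||Q) ≠ D_KL(Q||P) in general.

D_KL(P||Q) = 0.1750 dits
D_KL(Q||P) = 0.1458 dits

No, they are not equal!

This asymmetry is why KL divergence is not a true distance metric.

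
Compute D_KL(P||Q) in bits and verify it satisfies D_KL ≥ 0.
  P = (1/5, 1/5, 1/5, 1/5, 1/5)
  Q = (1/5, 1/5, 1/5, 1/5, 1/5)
0.0000 bits

KL divergence satisfies the Gibbs inequality: D_KL(P||Q) ≥ 0 for all distributions P, Q.

D_KL(P||Q) = Σ p(x) log(p(x)/q(x))
Term by term:
  x=0: 1/5 × log_2[(1/5)/(1/5)] = 0.0000
  x=1: 1/5 × log_2[(1/5)/(1/5)] = 0.0000
  x=2: 1/5 × log_2[(1/5)/(1/5)] = 0.0000
  x=3: 1/5 × log_2[(1/5)/(1/5)] = 0.0000
  x=4: 1/5 × log_2[(1/5)/(1/5)] = 0.0000
D_KL(P||Q) = 0.0000 bits

D_KL(P||Q) = 0.0000 ≥ 0 ✓

This non-negativity is a fundamental property: relative entropy cannot be negative because it measures how different Q is from P.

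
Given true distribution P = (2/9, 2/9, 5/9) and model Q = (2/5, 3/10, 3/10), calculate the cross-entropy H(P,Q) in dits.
0.4951 dits

Cross-entropy: H(P,Q) = -Σ p(x) log q(x)

Alternatively: H(P,Q) = H(P) + D_KL(P||Q)
H(P) = 0.4321 dits
D_KL(P||Q) = 0.0630 dits

H(P,Q) = 0.4321 + 0.0630 = 0.4951 dits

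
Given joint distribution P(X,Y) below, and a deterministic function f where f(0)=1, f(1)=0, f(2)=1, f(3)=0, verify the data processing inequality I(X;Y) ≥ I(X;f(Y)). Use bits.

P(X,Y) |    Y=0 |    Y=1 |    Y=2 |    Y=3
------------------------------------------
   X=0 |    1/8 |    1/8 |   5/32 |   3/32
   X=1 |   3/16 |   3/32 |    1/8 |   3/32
I(X;Y) = 0.0148, I(X;f(Y)) = 0.0029, inequality holds: 0.0148 ≥ 0.0029

Data Processing Inequality: For any Markov chain X → Y → Z, we have I(X;Y) ≥ I(X;Z).

Here Z = f(Y) is a deterministic function of Y, forming X → Y → Z.

Original I(X;Y) = 0.0148 bits

After applying f:
P(X,Z) where Z=f(Y):
- P(X,Z=0) = P(X,Y=1) + P(X,Y=3)
- P(X,Z=1) = P(X,Y=0) + P(X,Y=2)

I(X;Z) = I(X;f(Y)) = 0.0029 bits

Verification: 0.0148 ≥ 0.0029 ✓

Information cannot be created by processing; the function f can only lose information about X.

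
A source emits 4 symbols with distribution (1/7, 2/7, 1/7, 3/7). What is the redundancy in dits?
0.0475 dits

Redundancy measures how far a source is from maximum entropy:
R = H_max - H(X)

Maximum entropy for 4 symbols: H_max = log_10(4) = 0.6021 dits
Actual entropy: H(X) = 0.5546 dits
Redundancy: R = 0.6021 - 0.5546 = 0.0475 dits

This redundancy represents potential for compression: the source could be compressed by 0.0475 dits per symbol.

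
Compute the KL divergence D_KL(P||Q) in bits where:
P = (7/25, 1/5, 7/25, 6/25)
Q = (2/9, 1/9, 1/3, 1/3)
0.0788 bits

KL divergence: D_KL(P||Q) = Σ p(x) log(p(x)/q(x))

Computing term by term:
  x=0: 7/25 × log_2[(7/25)/(2/9)] = 7/25 × 0.3334 = 0.0934
  x=1: 1/5 × log_2[(1/5)/(1/9)] = 1/5 × 0.8480 = 0.1696
  x=2: 7/25 × log_2[(7/25)/(1/3)] = 7/25 × -0.2515 = -0.0704
  x=3: 6/25 × log_2[(6/25)/(1/3)] = 6/25 × -0.4739 = -0.1137

D_KL(P||Q) = 0.0788 bits

Note: KL divergence is always non-negative and equals 0 iff P = Q.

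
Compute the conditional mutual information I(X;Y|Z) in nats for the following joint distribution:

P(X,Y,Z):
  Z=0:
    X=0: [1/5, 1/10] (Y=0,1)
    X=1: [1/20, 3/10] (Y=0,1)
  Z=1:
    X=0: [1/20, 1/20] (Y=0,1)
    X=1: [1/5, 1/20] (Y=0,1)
0.1136 nats

Conditional mutual information: I(X;Y|Z) = H(X|Z) + H(Y|Z) - H(X,Y|Z)

H(Z) = 0.6474
H(X,Z) = 1.3055 → H(X|Z) = 0.6580
H(Y,Z) = 1.2899 → H(Y|Z) = 0.6425
H(X,Y,Z) = 1.8344 → H(X,Y|Z) = 1.1869

I(X;Y|Z) = 0.6580 + 0.6425 - 1.1869 = 0.1136 nats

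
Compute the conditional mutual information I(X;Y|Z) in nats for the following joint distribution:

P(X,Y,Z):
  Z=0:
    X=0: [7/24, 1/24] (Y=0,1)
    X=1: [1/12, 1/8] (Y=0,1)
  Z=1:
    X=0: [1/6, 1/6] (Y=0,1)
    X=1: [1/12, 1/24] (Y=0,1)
0.0737 nats

Conditional mutual information: I(X;Y|Z) = H(X|Z) + H(Y|Z) - H(X,Y|Z)

H(Z) = 0.6897
H(X,Z) = 1.3191 → H(X|Z) = 0.6295
H(Y,Z) = 1.3398 → H(Y|Z) = 0.6501
H(X,Y,Z) = 1.8955 → H(X,Y|Z) = 1.2059

I(X;Y|Z) = 0.6295 + 0.6501 - 1.2059 = 0.0737 nats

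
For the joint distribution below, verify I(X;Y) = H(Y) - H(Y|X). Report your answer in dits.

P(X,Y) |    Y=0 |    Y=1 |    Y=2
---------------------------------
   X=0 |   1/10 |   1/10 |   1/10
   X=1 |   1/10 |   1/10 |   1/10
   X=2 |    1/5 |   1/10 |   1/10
I(X;Y) = 0.0060 dits

Mutual information has multiple equivalent forms:
- I(X;Y) = H(X) - H(X|Y)
- I(X;Y) = H(Y) - H(Y|X)
- I(X;Y) = H(X) + H(Y) - H(X,Y)

Computing all quantities:
H(X) = 0.4729, H(Y) = 0.4729, H(X,Y) = 0.9398
H(X|Y) = 0.4669, H(Y|X) = 0.4669

Verification:
H(X) - H(X|Y) = 0.4729 - 0.4669 = 0.0060
H(Y) - H(Y|X) = 0.4729 - 0.4669 = 0.0060
H(X) + H(Y) - H(X,Y) = 0.4729 + 0.4729 - 0.9398 = 0.0060

All forms give I(X;Y) = 0.0060 dits. ✓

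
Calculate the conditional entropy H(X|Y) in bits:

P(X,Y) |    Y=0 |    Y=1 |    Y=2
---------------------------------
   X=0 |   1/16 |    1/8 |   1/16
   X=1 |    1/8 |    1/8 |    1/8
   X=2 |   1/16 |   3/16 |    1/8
1.5316 bits

Using the chain rule: H(X|Y) = H(X,Y) - H(Y)

First, compute H(X,Y) = 3.0778 bits

Marginal P(Y) = (1/4, 7/16, 5/16)
H(Y) = 1.5462 bits

H(X|Y) = H(X,Y) - H(Y) = 3.0778 - 1.5462 = 1.5316 bits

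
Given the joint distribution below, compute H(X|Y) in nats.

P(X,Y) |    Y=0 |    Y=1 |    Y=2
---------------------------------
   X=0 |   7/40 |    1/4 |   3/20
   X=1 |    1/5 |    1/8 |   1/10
0.6660 nats

Using the chain rule: H(X|Y) = H(X,Y) - H(Y)

First, compute H(X,Y) = 1.7482 nats

Marginal P(Y) = (3/8, 3/8, 1/4)
H(Y) = 1.0822 nats

H(X|Y) = H(X,Y) - H(Y) = 1.7482 - 1.0822 = 0.6660 nats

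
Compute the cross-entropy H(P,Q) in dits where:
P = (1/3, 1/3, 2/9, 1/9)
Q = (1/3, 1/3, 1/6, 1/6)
0.5775 dits

Cross-entropy: H(P,Q) = -Σ p(x) log q(x)

Alternatively: H(P,Q) = H(P) + D_KL(P||Q)
H(P) = 0.5693 dits
D_KL(P||Q) = 0.0082 dits

H(P,Q) = 0.5693 + 0.0082 = 0.5775 dits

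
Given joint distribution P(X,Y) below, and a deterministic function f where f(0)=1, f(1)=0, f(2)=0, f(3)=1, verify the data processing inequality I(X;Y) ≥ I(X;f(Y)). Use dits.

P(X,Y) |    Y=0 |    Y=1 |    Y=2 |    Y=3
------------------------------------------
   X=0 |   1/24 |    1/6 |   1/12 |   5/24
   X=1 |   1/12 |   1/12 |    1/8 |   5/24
I(X;Y) = 0.0110, I(X;f(Y)) = 0.0015, inequality holds: 0.0110 ≥ 0.0015

Data Processing Inequality: For any Markov chain X → Y → Z, we have I(X;Y) ≥ I(X;Z).

Here Z = f(Y) is a deterministic function of Y, forming X → Y → Z.

Original I(X;Y) = 0.0110 dits

After applying f:
P(X,Z) where Z=f(Y):
- P(X,Z=0) = P(X,Y=1) + P(X,Y=2)
- P(X,Z=1) = P(X,Y=0) + P(X,Y=3)

I(X;Z) = I(X;f(Y)) = 0.0015 dits

Verification: 0.0110 ≥ 0.0015 ✓

Information cannot be created by processing; the function f can only lose information about X.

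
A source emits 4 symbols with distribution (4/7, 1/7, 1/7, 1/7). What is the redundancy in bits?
0.3355 bits

Redundancy measures how far a source is from maximum entropy:
R = H_max - H(X)

Maximum entropy for 4 symbols: H_max = log_2(4) = 2.0000 bits
Actual entropy: H(X) = 1.6645 bits
Redundancy: R = 2.0000 - 1.6645 = 0.3355 bits

This redundancy represents potential for compression: the source could be compressed by 0.3355 bits per symbol.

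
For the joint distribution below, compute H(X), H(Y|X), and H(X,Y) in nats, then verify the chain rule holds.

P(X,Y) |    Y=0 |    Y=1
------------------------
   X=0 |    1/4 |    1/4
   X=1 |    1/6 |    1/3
H(X,Y) = 1.3580, H(X) = 0.6931, H(Y|X) = 0.6648 (all in nats)

Chain rule: H(X,Y) = H(X) + H(Y|X)

Left side — joint entropy directly:
H(X,Y) = -Σ p(x,y) log p(x,y) = 1.3580 nats

Right side — compute H(Y|X) from the conditional distributions:
P(X) = (1/2, 1/2), so H(X) = 0.6931 nats
H(Y|X) = Σ_x P(X=x) · H(Y|X=x):
  P(Y|X=0) = (1/2, 1/2), H(Y|X=0) = 0.6931, weight P(X=0) = 1/2
  P(Y|X=1) = (1/3, 2/3), H(Y|X=1) = 0.6365, weight P(X=1) = 1/2
H(Y|X) = 0.6648 nats

H(X) + H(Y|X) = 0.6931 + 0.6648 = 1.3580 nats

Both sides equal 1.3580 nats. ✓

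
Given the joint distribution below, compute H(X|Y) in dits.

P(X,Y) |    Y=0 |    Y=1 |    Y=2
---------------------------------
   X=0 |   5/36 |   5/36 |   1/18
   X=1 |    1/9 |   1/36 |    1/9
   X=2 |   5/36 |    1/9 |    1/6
0.4449 dits

Using the chain rule: H(X|Y) = H(X,Y) - H(Y)

First, compute H(X,Y) = 0.9180 dits

Marginal P(Y) = (7/18, 5/18, 1/3)
H(Y) = 0.4731 dits

H(X|Y) = H(X,Y) - H(Y) = 0.9180 - 0.4731 = 0.4449 dits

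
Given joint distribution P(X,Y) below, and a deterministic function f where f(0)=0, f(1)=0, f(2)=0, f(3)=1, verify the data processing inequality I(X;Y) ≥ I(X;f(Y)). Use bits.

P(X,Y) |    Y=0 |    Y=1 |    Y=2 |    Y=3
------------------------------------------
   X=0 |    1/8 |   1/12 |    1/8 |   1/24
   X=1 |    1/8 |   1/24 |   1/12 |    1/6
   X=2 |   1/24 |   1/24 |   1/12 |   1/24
I(X;Y) = 0.0889, I(X;f(Y)) = 0.0676, inequality holds: 0.0889 ≥ 0.0676

Data Processing Inequality: For any Markov chain X → Y → Z, we have I(X;Y) ≥ I(X;Z).

Here Z = f(Y) is a deterministic function of Y, forming X → Y → Z.

Original I(X;Y) = 0.0889 bits

After applying f:
P(X,Z) where Z=f(Y):
- P(X,Z=0) = P(X,Y=0) + P(X,Y=1) + P(X,Y=2)
- P(X,Z=1) = P(X,Y=3)

I(X;Z) = I(X;f(Y)) = 0.0676 bits

Verification: 0.0889 ≥ 0.0676 ✓

Information cannot be created by processing; the function f can only lose information about X.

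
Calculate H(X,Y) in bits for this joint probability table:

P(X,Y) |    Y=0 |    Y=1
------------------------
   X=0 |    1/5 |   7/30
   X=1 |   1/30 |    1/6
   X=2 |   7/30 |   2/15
2.4261 bits

Joint entropy is H(X,Y) = -Σ_{x,y} p(x,y) log p(x,y).

Summing over all non-zero entries:
H(X,Y) = -[1/5·log_2(1/5) + 7/30·log_2(7/30) + 1/30·log_2(1/30) + 1/6·log_2(1/6) + 7/30·log_2(7/30) + 2/15·log_2(2/15)]
H(X,Y) = 2.4261 bits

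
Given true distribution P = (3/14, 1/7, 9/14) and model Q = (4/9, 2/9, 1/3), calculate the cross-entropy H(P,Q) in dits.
0.4755 dits

Cross-entropy: H(P,Q) = -Σ p(x) log q(x)

Alternatively: H(P,Q) = H(P) + D_KL(P||Q)
H(P) = 0.3874 dits
D_KL(P||Q) = 0.0881 dits

H(P,Q) = 0.3874 + 0.0881 = 0.4755 dits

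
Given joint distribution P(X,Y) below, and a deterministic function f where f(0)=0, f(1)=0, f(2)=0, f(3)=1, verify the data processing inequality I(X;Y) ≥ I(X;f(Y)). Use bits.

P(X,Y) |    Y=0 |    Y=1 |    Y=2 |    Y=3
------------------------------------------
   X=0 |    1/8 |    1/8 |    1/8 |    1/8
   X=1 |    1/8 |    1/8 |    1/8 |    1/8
I(X;Y) = 0.0000, I(X;f(Y)) = 0.0000, inequality holds: 0.0000 ≥ 0.0000

Data Processing Inequality: For any Markov chain X → Y → Z, we have I(X;Y) ≥ I(X;Z).

Here Z = f(Y) is a deterministic function of Y, forming X → Y → Z.

Original I(X;Y) = 0.0000 bits

After applying f:
P(X,Z) where Z=f(Y):
- P(X,Z=0) = P(X,Y=0) + P(X,Y=1) + P(X,Y=2)
- P(X,Z=1) = P(X,Y=3)

I(X;Z) = I(X;f(Y)) = 0.0000 bits

Verification: 0.0000 ≥ 0.0000 ✓

Information cannot be created by processing; the function f can only lose information about X.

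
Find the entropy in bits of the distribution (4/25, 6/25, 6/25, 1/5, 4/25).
2.2987 bits

Shannon entropy is H(X) = -Σ p(x) log p(x).

For P = (4/25, 6/25, 6/25, 1/5, 4/25):
H = -4/25 × log_2(4/25) -6/25 × log_2(6/25) -6/25 × log_2(6/25) -1/5 × log_2(1/5) -4/25 × log_2(4/25)
H = 2.2987 bits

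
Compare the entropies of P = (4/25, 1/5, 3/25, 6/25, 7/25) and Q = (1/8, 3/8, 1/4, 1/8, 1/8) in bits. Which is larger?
P

Computing entropies in bits:
H(P) = 2.2628
H(Q) = 2.1556

Distribution P has higher entropy.

Intuition: The distribution closer to uniform (more spread out) has higher entropy.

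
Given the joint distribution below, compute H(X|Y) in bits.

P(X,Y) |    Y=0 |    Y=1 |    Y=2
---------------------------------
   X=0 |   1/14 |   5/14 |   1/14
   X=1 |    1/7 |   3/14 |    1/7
0.9389 bits

Using the chain rule: H(X|Y) = H(X,Y) - H(Y)

First, compute H(X,Y) = 2.3527 bits

Marginal P(Y) = (3/14, 4/7, 3/14)
H(Y) = 1.4138 bits

H(X|Y) = H(X,Y) - H(Y) = 2.3527 - 1.4138 = 0.9389 bits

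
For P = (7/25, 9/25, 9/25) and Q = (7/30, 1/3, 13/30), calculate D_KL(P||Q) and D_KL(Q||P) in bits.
D_KL(P||Q) = 0.0173, D_KL(Q||P) = 0.0175

KL divergence is not symmetric: D_KL(P||Q) ≠ D_KL(Q||P) in general.

D_KL(P||Q) = 0.0173 bits
D_KL(Q||P) = 0.0175 bits

No, they are not equal!

This asymmetry is why KL divergence is not a true distance metric.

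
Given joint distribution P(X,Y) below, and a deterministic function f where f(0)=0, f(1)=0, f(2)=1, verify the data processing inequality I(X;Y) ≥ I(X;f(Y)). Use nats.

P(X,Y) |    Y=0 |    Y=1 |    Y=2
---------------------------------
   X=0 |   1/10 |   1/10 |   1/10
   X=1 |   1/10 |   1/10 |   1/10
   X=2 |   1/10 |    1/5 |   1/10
I(X;Y) = 0.0138, I(X;f(Y)) = 0.0040, inequality holds: 0.0138 ≥ 0.0040

Data Processing Inequality: For any Markov chain X → Y → Z, we have I(X;Y) ≥ I(X;Z).

Here Z = f(Y) is a deterministic function of Y, forming X → Y → Z.

Original I(X;Y) = 0.0138 nats

After applying f:
P(X,Z) where Z=f(Y):
- P(X,Z=0) = P(X,Y=0) + P(X,Y=1)
- P(X,Z=1) = P(X,Y=2)

I(X;Z) = I(X;f(Y)) = 0.0040 nats

Verification: 0.0138 ≥ 0.0040 ✓

Information cannot be created by processing; the function f can only lose information about X.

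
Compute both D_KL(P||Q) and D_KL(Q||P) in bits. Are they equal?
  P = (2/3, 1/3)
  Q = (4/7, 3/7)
D_KL(P||Q) = 0.0274, D_KL(Q||P) = 0.0283

KL divergence is not symmetric: D_KL(P||Q) ≠ D_KL(Q||P) in general.

D_KL(P||Q) = 0.0274 bits
D_KL(Q||P) = 0.0283 bits

No, they are not equal!

This asymmetry is why KL divergence is not a true distance metric.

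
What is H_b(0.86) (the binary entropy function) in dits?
0.1759 dits

The binary entropy function is:
H(p) = -p log(p) - (1-p) log(1-p)

H(0.86) = -0.86 × log_10(0.86) - 0.14 × log_10(0.14)
H(0.86) = 0.1759 dits

Note: Binary entropy is maximized at p=0.5 (H=1 bit) and minimized at p=0 or p=1 (H=0).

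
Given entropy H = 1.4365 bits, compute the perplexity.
2.7066

Perplexity is 2^H (or exp(H) for natural log).

H = 1.4365 bits
Perplexity = 2^1.4365 = 2.7066

Interpretation: The model's uncertainty is equivalent to choosing uniformly among 2.7 options.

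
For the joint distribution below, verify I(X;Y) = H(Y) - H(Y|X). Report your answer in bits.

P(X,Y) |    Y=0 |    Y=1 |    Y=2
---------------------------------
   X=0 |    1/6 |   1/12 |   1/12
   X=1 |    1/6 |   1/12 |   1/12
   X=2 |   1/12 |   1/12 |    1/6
I(X;Y) = 0.0546 bits

Mutual information has multiple equivalent forms:
- I(X;Y) = H(X) - H(X|Y)
- I(X;Y) = H(Y) - H(Y|X)
- I(X;Y) = H(X) + H(Y) - H(X,Y)

Computing all quantities:
H(X) = 1.5850, H(Y) = 1.5546, H(X,Y) = 3.0850
H(X|Y) = 1.5304, H(Y|X) = 1.5000

Verification:
H(X) - H(X|Y) = 1.5850 - 1.5304 = 0.0546
H(Y) - H(Y|X) = 1.5546 - 1.5000 = 0.0546
H(X) + H(Y) - H(X,Y) = 1.5850 + 1.5546 - 3.0850 = 0.0546

All forms give I(X;Y) = 0.0546 bits. ✓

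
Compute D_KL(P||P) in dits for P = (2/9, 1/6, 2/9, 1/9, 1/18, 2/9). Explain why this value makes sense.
0.0000 dits

KL divergence satisfies the Gibbs inequality: D_KL(P||Q) ≥ 0 for all distributions P, Q.

D_KL(P||Q) = Σ p(x) log(p(x)/q(x))
Each term is p(x) × log_10(p(x)/p(x)) = p(x) × log_10(1) = 0, so the sum is 0.
D_KL(P||Q) = 0.0000 dits

When P = Q, the KL divergence is exactly 0, as there is no 'divergence' between identical distributions.

This non-negativity is a fundamental property: relative entropy cannot be negative because it measures how different Q is from P.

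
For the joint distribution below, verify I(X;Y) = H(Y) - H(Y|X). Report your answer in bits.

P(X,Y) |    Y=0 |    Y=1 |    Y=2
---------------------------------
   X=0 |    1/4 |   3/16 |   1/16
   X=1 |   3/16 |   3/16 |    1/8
I(X;Y) = 0.0218 bits

Mutual information has multiple equivalent forms:
- I(X;Y) = H(X) - H(X|Y)
- I(X;Y) = H(Y) - H(Y|X)
- I(X;Y) = H(X) + H(Y) - H(X,Y)

Computing all quantities:
H(X) = 1.0000, H(Y) = 1.5052, H(X,Y) = 2.4835
H(X|Y) = 0.9782, H(Y|X) = 1.4835

Verification:
H(X) - H(X|Y) = 1.0000 - 0.9782 = 0.0218
H(Y) - H(Y|X) = 1.5052 - 1.4835 = 0.0218
H(X) + H(Y) - H(X,Y) = 1.0000 + 1.5052 - 2.4835 = 0.0218

All forms give I(X;Y) = 0.0218 bits. ✓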